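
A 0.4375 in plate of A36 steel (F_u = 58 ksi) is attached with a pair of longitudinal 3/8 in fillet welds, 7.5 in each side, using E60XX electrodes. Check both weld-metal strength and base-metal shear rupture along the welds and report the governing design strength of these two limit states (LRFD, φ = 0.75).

E60XX → F_EXX = 60 ksi.
t_e = 0.707 × 0.375 = 0.2651 in; L = 15 in.
Weld metal: φR_n = 0.75 × 0.6 × 60 × 0.2651 × 15 = 107.4 kip.
Base metal (shear rupture): φR_n = 0.75 × 0.6 × 58 × 0.4375 × 15 = 171.3 kip.
Governing: weld metal.

φR_n ≈ 107 kip (weld metal governs)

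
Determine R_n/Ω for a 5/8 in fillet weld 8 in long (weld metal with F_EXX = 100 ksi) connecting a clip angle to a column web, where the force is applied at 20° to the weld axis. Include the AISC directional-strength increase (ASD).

R_n/Ω ≈ 117 kip

t_e = 0.707 × 0.625 = 0.4419 in; A_we = 0.4419 × 8 = 3.535 in².
Directional factor: 1.0 + 0.5 sin^1.5(20°) = 1.1.
F_nw = 0.6 × 100 × 1.1 = 66 ksi.
R_n/Ω = (66 × 3.535) / 2.0 = 116.7 kip.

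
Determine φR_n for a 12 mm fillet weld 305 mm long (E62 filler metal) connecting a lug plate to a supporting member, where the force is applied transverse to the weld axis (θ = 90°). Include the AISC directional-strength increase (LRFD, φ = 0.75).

E62XX → F_EXX = 620 MPa.
t_e = 0.707 × 12 = 8.484 mm; A_we = 8.484 × 305 = 2588 mm².
Directional factor: 1.0 + 0.5 sin^1.5(90°) = 1.5.
F_nw = 0.6 × 620 × 1.5 = 558 MPa.
φR_n = 0.75 × 558 × 2588 × 10⁻³ = 1083 kN.

φR_n ≈ 1080 kN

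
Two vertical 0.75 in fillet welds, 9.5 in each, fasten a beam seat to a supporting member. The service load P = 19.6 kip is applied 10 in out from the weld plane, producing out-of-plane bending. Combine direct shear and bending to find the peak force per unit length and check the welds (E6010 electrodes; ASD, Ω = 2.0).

f_max ≈ 6.6 kip/in; adequate

E60XX → F_EXX = 60 ksi.
L_w = 2 × 9.5 = 19 in; section modulus (unit throat) S = 2 × L²/6 = 30.08 in².
Direct shear f_v = P/L_w = 19.6/19 = 1.032 kip/in.
Moment M = P × e = 19.6 × 10 = 196 kip·in; bending f_b = M/S = 6.515 kip/in.
f_max = √(f_v² + f_b²) = √(1.032² + 6.515²) = 6.596 kip/in.
r_n/Ω = (1/2.0) × 0.6 × 60 × (0.707 × 0.75) = 9.544 kip/in → adequate.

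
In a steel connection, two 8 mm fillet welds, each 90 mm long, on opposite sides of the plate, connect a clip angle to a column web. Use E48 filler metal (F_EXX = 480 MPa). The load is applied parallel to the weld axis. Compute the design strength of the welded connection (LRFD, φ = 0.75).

Effective throat t_e = 0.707 × 8 = 5.656 mm.
Total length L = 180 mm; A_we = 5.656 × 180 = 1018 mm².
F_nw = 0.6 F_EXX = 0.6 × 480 = 288 MPa.
φR_n = 0.75 × 288 × 1018 × 10⁻³ = 219.9 kN.

φR_n ≈ 220 kN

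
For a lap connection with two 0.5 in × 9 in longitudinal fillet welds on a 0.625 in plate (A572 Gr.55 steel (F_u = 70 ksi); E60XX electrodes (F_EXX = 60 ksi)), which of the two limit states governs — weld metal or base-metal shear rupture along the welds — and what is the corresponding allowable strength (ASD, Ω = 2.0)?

t_e = 0.707 × 0.5 = 0.3535 in; L = 18 in.
Weld metal: R_n/Ω = (1/2.0) × 0.6 × 60 × 0.3535 × 18 = 114.5 kips.
Base metal (shear rupture): R_n/Ω = (1/2.0) × 0.6 × 70 × 0.625 × 18 = 236.2 kips.
Governing: weld metal.

R_n/Ω ≈ 115 kips (weld metal governs)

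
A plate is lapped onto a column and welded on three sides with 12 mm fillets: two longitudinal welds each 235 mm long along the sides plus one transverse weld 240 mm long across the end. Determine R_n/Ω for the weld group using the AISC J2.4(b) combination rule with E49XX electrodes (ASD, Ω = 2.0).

R_n/Ω ≈ 947 kN

E49XX → F_EXX = 490 MPa.
t_e = 0.707 × 12 = 8.484 mm.
R_nwl = 0.6 × 490 × 8.484 × 470 × 10⁻³ = 1172 kN (longitudinal, 2 welds).
R_nwt = 0.6 × 490 × 8.484 × 240 × 10⁻³ = 598.6 kN (transverse, base value).
(i) R_nwl + R_nwt = 1771 kN; (ii) 0.85 R_nwl + 1.5 R_nwt = 1894 kN.
R_n = max = 1894 kN [governs: (ii)]; R_n/Ω = 947.2 kN.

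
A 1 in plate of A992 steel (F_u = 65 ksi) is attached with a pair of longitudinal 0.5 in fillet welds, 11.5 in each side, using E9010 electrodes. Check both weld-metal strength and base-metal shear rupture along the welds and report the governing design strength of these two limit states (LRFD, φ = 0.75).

E90XX → F_EXX = 90 ksi.
t_e = 0.707 × 0.5 = 0.3535 in; L = 23 in.
Weld metal: φR_n = 0.75 × 0.6 × 90 × 0.3535 × 23 = 329.3 kips.
Base metal (shear rupture): φR_n = 0.75 × 0.6 × 65 × 1 × 23 = 672.8 kips.
Governing: weld metal.

φR_n ≈ 329 kips (weld metal governs)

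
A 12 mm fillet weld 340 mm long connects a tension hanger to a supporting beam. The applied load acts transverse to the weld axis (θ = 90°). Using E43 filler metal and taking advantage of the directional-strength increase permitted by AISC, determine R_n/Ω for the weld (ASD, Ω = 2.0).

R_n/Ω ≈ 558 kN

E43XX → F_EXX = 430 MPa.
t_e = 0.707 × 12 = 8.484 mm; A_we = 8.484 × 340 = 2885 mm².
Directional factor: 1.0 + 0.5 sin^1.5(90°) = 1.5.
F_nw = 0.6 × 430 × 1.5 = 387 MPa.
R_n/Ω = (387 × 2885) / 2.0 × 10⁻³ = 558.2 kN.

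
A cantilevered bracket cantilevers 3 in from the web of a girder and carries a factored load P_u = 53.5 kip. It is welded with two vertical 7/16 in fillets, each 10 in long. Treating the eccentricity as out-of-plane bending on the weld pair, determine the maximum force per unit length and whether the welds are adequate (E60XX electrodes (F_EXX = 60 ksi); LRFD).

f_max ≈ 5.51 kip/in; adequate

L_w = 2 × 10 = 20 in; section modulus (unit throat) S = 2 × L²/6 = 33.33 in².
Direct shear f_v = P/L_w = 53.5/20 = 2.675 kip/in.
Moment M = P × e = 53.5 × 3 = 160.5 kip·in; bending f_b = M/S = 4.815 kip/in.
f_max = √(f_v² + f_b²) = √(2.675² + 4.815²) = 5.508 kip/in.
φr_n = 0.75 × 0.6 × 60 × (0.707 × 0.4375) = 8.351 kip/in → adequate.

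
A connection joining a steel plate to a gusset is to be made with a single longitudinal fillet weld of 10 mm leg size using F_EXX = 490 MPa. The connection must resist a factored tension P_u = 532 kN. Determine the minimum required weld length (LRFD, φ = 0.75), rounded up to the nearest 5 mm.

Throat t_e = 0.707 × 10 = 7.07 mm.
φr_n = 0.75 × 0.6 × 490 × 7.07 × 10⁻³ = 1.559 kN/mm.
L_req = P_u / φr_n = 532 / 1.559 = 341.3 mm total.
Round up → use L = 345 mm.

L = 345 mm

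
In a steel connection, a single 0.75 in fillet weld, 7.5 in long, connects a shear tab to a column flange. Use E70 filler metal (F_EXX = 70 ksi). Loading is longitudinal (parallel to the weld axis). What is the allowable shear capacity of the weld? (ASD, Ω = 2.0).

Effective throat t_e = 0.707 × 0.75 = 0.5302 in.
Total length L = 7.5 in; A_we = 0.5302 × 7.5 = 3.977 in².
F_nw = 0.6 F_EXX = 0.6 × 70 = 42 ksi.
R_n = 42 × 3.977 = 167 kips; R_n/Ω = 167/2.0 = 83.51 kips.

R_n/Ω ≈ 83.5 kips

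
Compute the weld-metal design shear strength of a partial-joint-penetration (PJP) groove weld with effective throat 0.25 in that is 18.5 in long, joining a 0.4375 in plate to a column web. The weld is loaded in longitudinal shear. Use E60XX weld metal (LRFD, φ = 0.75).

E60XX → F_EXX = 60 ksi.
Effective throat (given) t_e = 0.25 in.
A_we = 0.25 × 18.5 = 4.625 in².
F_nw = 0.6 F_EXX = 36 ksi.
φR_n = 0.75 × 36 × 4.625 = 124.9 kips.

φR_n ≈ 125 kips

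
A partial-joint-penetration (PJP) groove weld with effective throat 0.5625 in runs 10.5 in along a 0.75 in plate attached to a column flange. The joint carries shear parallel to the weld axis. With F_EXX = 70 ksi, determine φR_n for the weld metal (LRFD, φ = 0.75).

φR_n ≈ 186 kips

Effective throat (given) t_e = 0.5625 in.
A_we = 0.5625 × 10.5 = 5.906 in².
F_nw = 0.6 F_EXX = 42 ksi.
φR_n = 0.75 × 42 × 5.906 = 186 kips.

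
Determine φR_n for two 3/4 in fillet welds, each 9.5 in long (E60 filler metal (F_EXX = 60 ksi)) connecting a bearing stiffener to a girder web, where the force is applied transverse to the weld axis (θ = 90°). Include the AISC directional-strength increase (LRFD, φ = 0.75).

t_e = 0.707 × 0.75 = 0.5302 in; A_we = 0.5302 × 19 = 10.07 in².
Directional factor: 1.0 + 0.5 sin^1.5(90°) = 1.5.
F_nw = 0.6 × 60 × 1.5 = 54 ksi.
φR_n = 0.75 × 54 × 10.07 = 408 kip.

φR_n ≈ 408 kip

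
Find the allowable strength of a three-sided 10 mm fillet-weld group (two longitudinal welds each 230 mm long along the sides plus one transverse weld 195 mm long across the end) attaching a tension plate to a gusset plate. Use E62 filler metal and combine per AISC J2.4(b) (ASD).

R_n/Ω ≈ 899 kN

E62XX → F_EXX = 620 MPa.
t_e = 0.707 × 10 = 7.07 mm.
R_nwl = 0.6 × 620 × 7.07 × 460 × 10⁻³ = 1210 kN (longitudinal, 2 welds).
R_nwt = 0.6 × 620 × 7.07 × 195 × 10⁻³ = 512.9 kN (transverse, base value).
(i) R_nwl + R_nwt = 1723 kN; (ii) 0.85 R_nwl + 1.5 R_nwt = 1798 kN.
R_n = max = 1798 kN [governs: (ii)]; R_n/Ω = 898.8 kN.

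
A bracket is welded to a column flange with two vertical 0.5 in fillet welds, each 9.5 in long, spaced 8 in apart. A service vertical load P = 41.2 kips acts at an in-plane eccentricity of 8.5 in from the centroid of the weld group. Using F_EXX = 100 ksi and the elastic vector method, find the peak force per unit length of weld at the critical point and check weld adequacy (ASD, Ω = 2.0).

f_max ≈ 6.48 kip/in; adequate

Total weld length L_w = 19 in. Treat welds as unit-width lines.
Polar moment about centroid: J = 2[d³/12 + d(b/2)²] = 2[9.5³/12 + 9.5×4²] = 446.9 in³.
Direct shear f_v = P/L_w = 41.2 / 19 = 2.168 kip/in (vertical).
Torsion M = P·e = 41.2 × 8.5 = 350.2 kip·in.
Critical point at (x, y) = (4, 4.75) from centroid. f_tx = M·y/J = 3.722 kip/in; f_ty = M·x/J = 3.135 kip/in.
Resultant f_max = √[f_tx² + (f_v + f_ty)²] = √[3.722² + (2.168 + 3.135)²] = 6.479 kip/in.
Capacity per unit length: r_n/Ω = (1/2.0) × 0.6 × 100 × (0.707 × 0.5) = 10.6 kip/in.
6.479 ≤ 10.6 → adequate.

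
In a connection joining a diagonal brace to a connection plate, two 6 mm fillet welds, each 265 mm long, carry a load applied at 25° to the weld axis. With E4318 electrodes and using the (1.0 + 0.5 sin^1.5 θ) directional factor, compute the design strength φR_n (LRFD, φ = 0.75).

E43XX → F_EXX = 430 MPa.
t_e = 0.707 × 6 = 4.242 mm; A_we = 4.242 × 530 = 2248 mm².
Directional factor: 1.0 + 0.5 sin^1.5(25°) = 1.137.
F_nw = 0.6 × 430 × 1.137 = 293.4 MPa.
φR_n = 0.75 × 293.4 × 2248 × 10⁻³ = 494.8 kN.

φR_n ≈ 495 kN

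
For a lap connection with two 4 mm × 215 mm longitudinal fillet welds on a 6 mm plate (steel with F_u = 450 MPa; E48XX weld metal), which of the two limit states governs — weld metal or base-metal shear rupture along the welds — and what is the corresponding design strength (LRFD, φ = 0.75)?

E48XX → F_EXX = 480 MPa.
t_e = 0.707 × 4 = 2.828 mm; L = 430 mm.
Weld metal: φR_n = 0.75 × 0.6 × 480 × 2.828 × 430 × 10⁻³ = 262.7 kN.
Base metal (shear rupture): φR_n = 0.75 × 0.6 × 450 × 6 × 430 × 10⁻³ = 522.5 kN.
Governing: weld metal.

φR_n ≈ 263 kN (weld metal governs)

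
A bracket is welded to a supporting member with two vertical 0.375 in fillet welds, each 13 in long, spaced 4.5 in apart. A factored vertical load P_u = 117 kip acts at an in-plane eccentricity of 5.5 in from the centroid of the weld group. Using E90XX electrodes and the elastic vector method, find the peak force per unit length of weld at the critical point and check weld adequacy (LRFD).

E90XX → F_EXX = 90 ksi.
Total weld length L_w = 26 in. Treat welds as unit-width lines.
Polar moment about centroid: J = 2[d³/12 + d(b/2)²] = 2[13³/12 + 13×2.25²] = 497.8 in³.
Direct shear f_v = P/L_w = 117 / 26 = 4.5 kip/in (vertical).
Torsion M = P·e = 117 × 5.5 = 643.5 kip·in.
Critical point at (x, y) = (2.25, 6.5) from centroid. f_tx = M·y/J = 8.403 kip/in; f_ty = M·x/J = 2.909 kip/in.
Resultant f_max = √[f_tx² + (f_v + f_ty)²] = √[8.403² + (4.5 + 2.909)²] = 11.2 kip/in.
Capacity per unit length: φr_n = 0.75 × 0.6 × 90 × (0.707 × 0.375) = 10.74 kip/in.
11.2 > 10.74 → NOT adequate.

f_max ≈ 11.2 kip/in; NOT adequate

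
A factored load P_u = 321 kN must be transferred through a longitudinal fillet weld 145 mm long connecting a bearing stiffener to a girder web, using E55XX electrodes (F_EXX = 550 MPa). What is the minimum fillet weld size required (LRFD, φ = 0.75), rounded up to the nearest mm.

w = 13 mm

Total weld length L = 145 mm.
Required throat t_e = P_u / (φ × 0.6 F_EXX × L) = 321 / (0.75 × 0.6 × 550 × 145 × 10⁻³) = 8.945 mm.
Required leg w = t_e / 0.707 = 12.65 mm → use 13 mm.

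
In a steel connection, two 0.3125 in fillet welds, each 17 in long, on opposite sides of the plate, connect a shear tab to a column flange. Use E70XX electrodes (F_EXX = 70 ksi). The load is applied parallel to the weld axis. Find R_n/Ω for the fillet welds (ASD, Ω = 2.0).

R_n/Ω ≈ 158 kips

Effective throat t_e = 0.707 × 0.3125 = 0.2209 in.
Total length L = 34 in; A_we = 0.2209 × 34 = 7.512 in².
F_nw = 0.6 F_EXX = 0.6 × 70 = 42 ksi.
R_n = 42 × 7.512 = 315.5 kips; R_n/Ω = 315.5/2.0 = 157.7 kips.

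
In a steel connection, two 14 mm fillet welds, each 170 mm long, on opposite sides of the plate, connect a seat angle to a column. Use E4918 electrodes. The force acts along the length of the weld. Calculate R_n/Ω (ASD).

E49XX → F_EXX = 490 MPa.
Effective throat t_e = 0.707 × 14 = 9.898 mm.
Total length L = 340 mm; A_we = 9.898 × 340 = 3365 mm².
F_nw = 0.6 F_EXX = 0.6 × 490 = 294 MPa.
R_n = 294 × 3365 × 10⁻³ = 989.4 kN; R_n/Ω = 989.4/2.0 = 494.7 kN.

R_n/Ω ≈ 495 kN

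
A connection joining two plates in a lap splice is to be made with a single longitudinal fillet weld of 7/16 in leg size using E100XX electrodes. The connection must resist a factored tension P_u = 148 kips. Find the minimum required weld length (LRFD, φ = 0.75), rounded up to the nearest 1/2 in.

L = 11 in

E100XX → F_EXX = 100 ksi.
Throat t_e = 0.707 × 0.4375 = 0.3093 in.
φr_n = 0.75 × 0.6 × 100 × 0.3093 = 13.92 kips/in.
L_req = P_u / φr_n = 148 / 13.92 = 10.63 in total.
Round up → use L = 11 in.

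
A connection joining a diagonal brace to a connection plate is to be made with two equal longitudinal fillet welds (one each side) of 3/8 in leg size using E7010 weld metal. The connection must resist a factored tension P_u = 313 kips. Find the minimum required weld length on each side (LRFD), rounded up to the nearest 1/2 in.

E70XX → F_EXX = 70 ksi.
Throat t_e = 0.707 × 0.375 = 0.2651 in.
φr_n = 0.75 × 0.6 × 70 × 0.2651 = 8.351 kips/in.
L_req = P_u / φr_n = 313 / 8.351 = 37.48 in total.
Per side: 37.48 / 2 = 18.74 in.
Round up → use L = 19 in on each side.

L = 19 in on each side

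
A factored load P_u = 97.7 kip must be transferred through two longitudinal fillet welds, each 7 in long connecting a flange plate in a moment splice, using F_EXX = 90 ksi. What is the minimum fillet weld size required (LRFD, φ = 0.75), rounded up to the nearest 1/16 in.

Total weld length L = 14 in.
Required throat t_e = P_u / (φ × 0.6 F_EXX × L) = 97.7 / (0.75 × 0.6 × 90 × 14) = 0.1723 in.
Required leg w = t_e / 0.707 = 0.2437 in → use 1/4 in.

w = 1/4 in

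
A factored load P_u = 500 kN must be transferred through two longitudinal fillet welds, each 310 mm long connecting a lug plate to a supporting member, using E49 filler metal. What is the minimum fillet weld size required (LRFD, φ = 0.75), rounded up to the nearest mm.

E49XX → F_EXX = 490 MPa.
Total weld length L = 620 mm.
Required throat t_e = P_u / (φ × 0.6 F_EXX × L) = 500 / (0.75 × 0.6 × 490 × 620 × 10⁻³) = 3.657 mm.
Required leg w = t_e / 0.707 = 5.173 mm → use 6 mm.

w = 6 mm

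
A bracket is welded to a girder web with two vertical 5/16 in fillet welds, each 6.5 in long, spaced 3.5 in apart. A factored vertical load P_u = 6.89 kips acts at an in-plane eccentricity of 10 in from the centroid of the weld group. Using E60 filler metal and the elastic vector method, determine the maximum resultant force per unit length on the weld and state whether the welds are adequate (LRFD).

E60XX → F_EXX = 60 ksi.
Total weld length L_w = 13 in. Treat welds as unit-width lines.
Polar moment about centroid: J = 2[d³/12 + d(b/2)²] = 2[6.5³/12 + 6.5×1.75²] = 85.58 in³.
Direct shear f_v = P/L_w = 6.89 / 13 = 0.53 kip/in (vertical).
Torsion M = P·e = 6.89 × 10 = 68.9 kip·in.
Critical point at (x, y) = (1.75, 3.25) from centroid. f_tx = M·y/J = 2.616 kip/in; f_ty = M·x/J = 1.409 kip/in.
Resultant f_max = √[f_tx² + (f_v + f_ty)²] = √[2.616² + (0.53 + 1.409)²] = 3.257 kip/in.
Capacity per unit length: φr_n = 0.75 × 0.6 × 60 × (0.707 × 0.3125) = 5.965 kip/in.
3.257 ≤ 5.965 → adequate.

f_max ≈ 3.26 kip/in; adequate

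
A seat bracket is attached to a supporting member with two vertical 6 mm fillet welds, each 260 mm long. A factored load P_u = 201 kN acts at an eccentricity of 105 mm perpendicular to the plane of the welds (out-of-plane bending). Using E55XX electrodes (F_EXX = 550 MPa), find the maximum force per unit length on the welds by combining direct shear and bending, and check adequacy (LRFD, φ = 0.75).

f_max ≈ 1010 N/mm; adequate

L_w = 2 × 260 = 520 mm; section modulus (unit throat) S = 2 × L²/6 = 22530 mm².
Direct shear f_v = P/L_w = 201×10³/520 = 386.5 N/mm.
Moment M = P × e = 201×10³ × 105 = 21105000 N·mm; bending f_b = M/S = 936.6 N/mm.
f_max = √(f_v² + f_b²) = √(386.5² + 936.6²) = 1013 N/mm.
φr_n = 0.75 × 0.6 × 550 × (0.707 × 6) = 1050 N/mm → adequate.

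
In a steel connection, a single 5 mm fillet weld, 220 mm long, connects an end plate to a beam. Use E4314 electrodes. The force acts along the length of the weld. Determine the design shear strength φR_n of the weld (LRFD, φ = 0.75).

E43XX → F_EXX = 430 MPa.
Effective throat t_e = 0.707 × 5 = 3.535 mm.
Total length L = 220 mm; A_we = 3.535 × 220 = 777.7 mm².
F_nw = 0.6 F_EXX = 0.6 × 430 = 258 MPa.
φR_n = 0.75 × 258 × 777.7 × 10⁻³ = 150.5 kN.

φR_n ≈ 150 kN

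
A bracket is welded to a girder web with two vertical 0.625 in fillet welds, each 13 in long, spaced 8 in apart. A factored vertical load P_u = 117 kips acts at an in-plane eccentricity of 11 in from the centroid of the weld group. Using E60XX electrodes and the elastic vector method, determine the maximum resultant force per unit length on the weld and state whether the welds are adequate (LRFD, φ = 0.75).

f_max ≈ 15.4 kip/in; NOT adequate

E60XX → F_EXX = 60 ksi.
Total weld length L_w = 26 in. Treat welds as unit-width lines.
Polar moment about centroid: J = 2[d³/12 + d(b/2)²] = 2[13³/12 + 13×4²] = 782.2 in³.
Direct shear f_v = P/L_w = 117 / 26 = 4.5 kip/in (vertical).
Torsion M = P·e = 117 × 11 = 1287 kip·in.
Critical point at (x, y) = (4, 6.5) from centroid. f_tx = M·y/J = 10.7 kip/in; f_ty = M·x/J = 6.582 kip/in.
Resultant f_max = √[f_tx² + (f_v + f_ty)²] = √[10.7² + (4.5 + 6.582)²] = 15.4 kip/in.
Capacity per unit length: φr_n = 0.75 × 0.6 × 60 × (0.707 × 0.625) = 11.93 kip/in.
15.4 > 11.93 → NOT adequate.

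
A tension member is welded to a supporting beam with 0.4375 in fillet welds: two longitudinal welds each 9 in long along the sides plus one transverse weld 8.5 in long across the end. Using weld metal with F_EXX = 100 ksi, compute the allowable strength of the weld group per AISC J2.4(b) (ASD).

R_n/Ω ≈ 260 kips

t_e = 0.707 × 0.4375 = 0.3093 in.
R_nwl = 0.6 × 100 × 0.3093 × 18 = 334.1 kips (longitudinal, 2 welds).
R_nwt = 0.6 × 100 × 0.3093 × 8.5 = 157.7 kips (transverse, base value).
(i) R_nwl + R_nwt = 491.8 kips; (ii) 0.85 R_nwl + 1.5 R_nwt = 520.6 kips.
R_n = max = 520.6 kips [governs: (ii)]; R_n/Ω = 260.3 kips.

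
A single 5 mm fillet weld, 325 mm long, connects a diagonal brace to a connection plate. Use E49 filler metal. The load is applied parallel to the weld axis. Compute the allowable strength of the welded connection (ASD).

R_n/Ω ≈ 169 kN

E49XX → F_EXX = 490 MPa.
Effective throat t_e = 0.707 × 5 = 3.535 mm.
Total length L = 325 mm; A_we = 3.535 × 325 = 1149 mm².
F_nw = 0.6 F_EXX = 0.6 × 490 = 294 MPa.
R_n = 294 × 1149 × 10⁻³ = 337.8 kN; R_n/Ω = 337.8/2.0 = 168.9 kN.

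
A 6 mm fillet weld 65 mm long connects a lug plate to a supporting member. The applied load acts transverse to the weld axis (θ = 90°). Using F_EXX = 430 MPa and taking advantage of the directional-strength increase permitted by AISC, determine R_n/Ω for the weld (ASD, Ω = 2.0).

t_e = 0.707 × 6 = 4.242 mm; A_we = 4.242 × 65 = 275.7 mm².
Directional factor: 1.0 + 0.5 sin^1.5(90°) = 1.5.
F_nw = 0.6 × 430 × 1.5 = 387 MPa.
R_n/Ω = (387 × 275.7) / 2.0 × 10⁻³ = 53.35 kN.

R_n/Ω ≈ 53.4 kN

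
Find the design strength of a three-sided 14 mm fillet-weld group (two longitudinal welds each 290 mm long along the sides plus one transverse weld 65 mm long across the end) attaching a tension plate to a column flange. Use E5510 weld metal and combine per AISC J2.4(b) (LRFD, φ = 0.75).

φR_n ≈ 1580 kN

E55XX → F_EXX = 550 MPa.
t_e = 0.707 × 14 = 9.898 mm.
R_nwl = 0.6 × 550 × 9.898 × 580 × 10⁻³ = 1894 kN (longitudinal, 2 welds).
R_nwt = 0.6 × 550 × 9.898 × 65 × 10⁻³ = 212.3 kN (transverse, base value).
(i) R_nwl + R_nwt = 2107 kN; (ii) 0.85 R_nwl + 1.5 R_nwt = 1929 kN.
R_n = max = 2107 kN [governs: (i)]; φR_n = 1580 kN.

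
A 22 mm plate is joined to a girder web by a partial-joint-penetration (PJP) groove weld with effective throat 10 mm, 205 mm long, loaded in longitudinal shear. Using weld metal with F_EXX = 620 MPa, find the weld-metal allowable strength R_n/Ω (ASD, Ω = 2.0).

R_n/Ω ≈ 381 kN

Effective throat (given) t_e = 10 mm.
A_we = 10 × 205 = 2050 mm².
F_nw = 0.6 F_EXX = 372 MPa.
R_n/Ω = (372 × 2050) / 2.0 × 10⁻³ = 381.3 kN.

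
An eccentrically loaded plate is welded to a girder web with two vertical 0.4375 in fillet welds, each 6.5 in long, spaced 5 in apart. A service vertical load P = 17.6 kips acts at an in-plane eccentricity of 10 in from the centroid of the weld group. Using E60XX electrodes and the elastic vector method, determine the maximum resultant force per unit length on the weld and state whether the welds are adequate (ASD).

f_max ≈ 6.59 kip/in; NOT adequate

E60XX → F_EXX = 60 ksi.
Total weld length L_w = 13 in. Treat welds as unit-width lines.
Polar moment about centroid: J = 2[d³/12 + d(b/2)²] = 2[6.5³/12 + 6.5×2.5²] = 127 in³.
Direct shear f_v = P/L_w = 17.6 / 13 = 1.354 kip/in (vertical).
Torsion M = P·e = 17.6 × 10 = 176 kip·in.
Critical point at (x, y) = (2.5, 3.25) from centroid. f_tx = M·y/J = 4.503 kip/in; f_ty = M·x/J = 3.464 kip/in.
Resultant f_max = √[f_tx² + (f_v + f_ty)²] = √[4.503² + (1.354 + 3.464)²] = 6.595 kip/in.
Capacity per unit length: r_n/Ω = (1/2.0) × 0.6 × 60 × (0.707 × 0.4375) = 5.568 kip/in.
6.595 > 5.568 → NOT adequate.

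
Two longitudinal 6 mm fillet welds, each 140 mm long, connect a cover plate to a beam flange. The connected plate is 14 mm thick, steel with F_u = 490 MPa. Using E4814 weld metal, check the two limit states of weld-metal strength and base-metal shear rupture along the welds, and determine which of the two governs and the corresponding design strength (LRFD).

E48XX → F_EXX = 480 MPa.
t_e = 0.707 × 6 = 4.242 mm; L = 280 mm.
Weld metal: φR_n = 0.75 × 0.6 × 480 × 4.242 × 280 × 10⁻³ = 256.6 kN.
Base metal (shear rupture): φR_n = 0.75 × 0.6 × 490 × 14 × 280 × 10⁻³ = 864.4 kN.
Governing: weld metal.

φR_n ≈ 257 kN (weld metal governs)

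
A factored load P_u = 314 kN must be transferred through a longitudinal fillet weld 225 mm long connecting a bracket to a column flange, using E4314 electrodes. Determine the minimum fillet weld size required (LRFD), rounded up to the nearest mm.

w = 11 mm

E43XX → F_EXX = 430 MPa.
Total weld length L = 225 mm.
Required throat t_e = P_u / (φ × 0.6 F_EXX × L) = 314 / (0.75 × 0.6 × 430 × 225 × 10⁻³) = 7.212 mm.
Required leg w = t_e / 0.707 = 10.2 mm → use 11 mm.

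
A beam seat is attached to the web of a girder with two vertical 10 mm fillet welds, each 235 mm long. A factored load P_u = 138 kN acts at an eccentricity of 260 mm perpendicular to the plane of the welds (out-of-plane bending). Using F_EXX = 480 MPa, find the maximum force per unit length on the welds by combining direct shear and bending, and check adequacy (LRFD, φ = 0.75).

L_w = 2 × 235 = 470 mm; section modulus (unit throat) S = 2 × L²/6 = 18410 mm².
Direct shear f_v = P/L_w = 138×10³/470 = 293.6 N/mm.
Moment M = P × e = 138×10³ × 260 = 35880000 N·mm; bending f_b = M/S = 1949 N/mm.
f_max = √(f_v² + f_b²) = √(293.6² + 1949²) = 1971 N/mm.
φr_n = 0.75 × 0.6 × 480 × (0.707 × 10) = 1527 N/mm → NOT adequate.

f_max ≈ 1970 N/mm; NOT adequate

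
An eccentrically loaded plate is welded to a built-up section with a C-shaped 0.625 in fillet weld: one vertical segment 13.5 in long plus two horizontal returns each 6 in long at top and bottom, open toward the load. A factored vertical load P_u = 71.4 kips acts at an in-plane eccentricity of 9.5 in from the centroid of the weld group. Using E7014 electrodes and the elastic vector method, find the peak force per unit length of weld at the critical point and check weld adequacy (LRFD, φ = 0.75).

f_max ≈ 8.45 kip/in; adequate

E70XX → F_EXX = 70 ksi.
Total weld length L_w = 25.5 in. Treat welds as unit-width lines.
Centroid: x̄ = 2×6×3 / 25.5 = 1.412 in from the vertical weld.
Polar moment about centroid: J = I_x + I_y = [13.5³/12 + 2×6×6.75²] + [13.5×1.412² + 2(6³/12 + 6×1.588²)] = 845 in³.
Direct shear f_v = P/L_w = 71.4 / 25.5 = 2.8 kip/in (vertical).
Torsion M = P·e = 71.4 × 9.5 = 678.3 kip·in.
Critical point at (x, y) = (4.588, 6.75) from centroid. f_tx = M·y/J = 5.419 kip/in; f_ty = M·x/J = 3.683 kip/in.
Resultant f_max = √[f_tx² + (f_v + f_ty)²] = √[5.419² + (2.8 + 3.683)²] = 8.45 kip/in.
Capacity per unit length: φr_n = 0.75 × 0.6 × 70 × (0.707 × 0.625) = 13.92 kip/in.
8.45 ≤ 13.92 → adequate.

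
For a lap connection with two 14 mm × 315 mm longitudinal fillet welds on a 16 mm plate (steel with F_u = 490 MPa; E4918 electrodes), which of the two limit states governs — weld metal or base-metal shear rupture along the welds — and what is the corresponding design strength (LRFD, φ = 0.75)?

E49XX → F_EXX = 490 MPa.
t_e = 0.707 × 14 = 9.898 mm; L = 630 mm.
Weld metal: φR_n = 0.75 × 0.6 × 490 × 9.898 × 630 × 10⁻³ = 1375 kN.
Base metal (shear rupture): φR_n = 0.75 × 0.6 × 490 × 16 × 630 × 10⁻³ = 2223 kN.
Governing: weld metal.

φR_n ≈ 1370 kN (weld metal governs)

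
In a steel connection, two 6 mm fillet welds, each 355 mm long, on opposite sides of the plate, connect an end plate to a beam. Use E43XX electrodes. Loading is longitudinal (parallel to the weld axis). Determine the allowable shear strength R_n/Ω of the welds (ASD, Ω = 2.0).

E43XX → F_EXX = 430 MPa.
Effective throat t_e = 0.707 × 6 = 4.242 mm.
Total length L = 710 mm; A_we = 4.242 × 710 = 3012 mm².
F_nw = 0.6 F_EXX = 0.6 × 430 = 258 MPa.
R_n = 258 × 3012 × 10⁻³ = 777 kN; R_n/Ω = 777/2.0 = 388.5 kN.

R_n/Ω ≈ 389 kN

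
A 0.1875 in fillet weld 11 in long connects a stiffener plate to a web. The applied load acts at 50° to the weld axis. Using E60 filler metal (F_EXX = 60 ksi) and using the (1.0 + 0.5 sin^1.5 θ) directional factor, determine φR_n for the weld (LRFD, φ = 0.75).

t_e = 0.707 × 0.1875 = 0.1326 in; A_we = 0.1326 × 11 = 1.458 in².
Directional factor: 1.0 + 0.5 sin^1.5(50°) = 1.335.
F_nw = 0.6 × 60 × 1.335 = 48.07 ksi.
φR_n = 0.75 × 48.07 × 1.458 = 52.57 kip.

φR_n ≈ 52.6 kip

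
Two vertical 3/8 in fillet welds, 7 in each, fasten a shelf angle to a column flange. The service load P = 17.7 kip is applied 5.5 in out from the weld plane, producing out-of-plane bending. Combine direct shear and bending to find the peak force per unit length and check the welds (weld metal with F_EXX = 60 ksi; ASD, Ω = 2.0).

L_w = 2 × 7 = 14 in; section modulus (unit throat) S = 2 × L²/6 = 16.33 in².
Direct shear f_v = P/L_w = 17.7/14 = 1.264 kip/in.
Moment M = P × e = 17.7 × 5.5 = 97.35 kip·in; bending f_b = M/S = 5.96 kip/in.
f_max = √(f_v² + f_b²) = √(1.264² + 5.96²) = 6.093 kip/in.
r_n/Ω = (1/2.0) × 0.6 × 60 × (0.707 × 0.375) = 4.772 kip/in → NOT adequate.

f_max ≈ 6.09 kip/in; NOT adequate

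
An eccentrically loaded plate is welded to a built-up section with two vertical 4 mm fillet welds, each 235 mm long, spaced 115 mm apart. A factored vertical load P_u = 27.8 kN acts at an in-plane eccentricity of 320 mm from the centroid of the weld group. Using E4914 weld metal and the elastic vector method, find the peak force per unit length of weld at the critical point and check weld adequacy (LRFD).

E49XX → F_EXX = 490 MPa.
Total weld length L_w = 470 mm. Treat welds as unit-width lines.
Polar moment about centroid: J = 2[d³/12 + d(b/2)²] = 2[235³/12 + 235×57.5²] = 3717000 mm³.
Direct shear f_v = P/L_w = 27.8×10³ / 470 = 59.15 N/mm (vertical).
Torsion M = P·e = 27.8×10³ × 320 = 8896000 N·mm.
Critical point at (x, y) = (57.5, 117.5) from centroid. f_tx = M·y/J = 281.2 N/mm; f_ty = M·x/J = 137.6 N/mm.
Resultant f_max = √[f_tx² + (f_v + f_ty)²] = √[281.2² + (59.15 + 137.6)²] = 343.2 N/mm.
Capacity per unit length: φr_n = 0.75 × 0.6 × 490 × (0.707 × 4) = 623.6 N/mm.
343.2 ≤ 623.6 → adequate.

f_max ≈ 343 N/mm; adequate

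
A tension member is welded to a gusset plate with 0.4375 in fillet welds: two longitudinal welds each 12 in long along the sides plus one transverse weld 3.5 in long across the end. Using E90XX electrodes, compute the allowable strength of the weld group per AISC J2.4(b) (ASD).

R_n/Ω ≈ 230 kips

E90XX → F_EXX = 90 ksi.
t_e = 0.707 × 0.4375 = 0.3093 in.
R_nwl = 0.6 × 90 × 0.3093 × 24 = 400.9 kips (longitudinal, 2 welds).
R_nwt = 0.6 × 90 × 0.3093 × 3.5 = 58.46 kips (transverse, base value).
(i) R_nwl + R_nwt = 459.3 kips; (ii) 0.85 R_nwl + 1.5 R_nwt = 428.4 kips.
R_n = max = 459.3 kips [governs: (i)]; R_n/Ω = 229.7 kips.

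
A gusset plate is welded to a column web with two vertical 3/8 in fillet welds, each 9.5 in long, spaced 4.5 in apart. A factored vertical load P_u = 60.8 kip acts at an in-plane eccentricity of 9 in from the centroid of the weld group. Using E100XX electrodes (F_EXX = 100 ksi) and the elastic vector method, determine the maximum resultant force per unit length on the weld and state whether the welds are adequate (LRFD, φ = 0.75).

f_max ≈ 13.7 kip/in; NOT adequate

Total weld length L_w = 19 in. Treat welds as unit-width lines.
Polar moment about centroid: J = 2[d³/12 + d(b/2)²] = 2[9.5³/12 + 9.5×2.25²] = 239.1 in³.
Direct shear f_v = P/L_w = 60.8 / 19 = 3.2 kip/in (vertical).
Torsion M = P·e = 60.8 × 9 = 547.2 kip·in.
Critical point at (x, y) = (2.25, 4.75) from centroid. f_tx = M·y/J = 10.87 kip/in; f_ty = M·x/J = 5.15 kip/in.
Resultant f_max = √[f_tx² + (f_v + f_ty)²] = √[10.87² + (3.2 + 5.15)²] = 13.71 kip/in.
Capacity per unit length: φr_n = 0.75 × 0.6 × 100 × (0.707 × 0.375) = 11.93 kip/in.
13.71 > 11.93 → NOT adequate.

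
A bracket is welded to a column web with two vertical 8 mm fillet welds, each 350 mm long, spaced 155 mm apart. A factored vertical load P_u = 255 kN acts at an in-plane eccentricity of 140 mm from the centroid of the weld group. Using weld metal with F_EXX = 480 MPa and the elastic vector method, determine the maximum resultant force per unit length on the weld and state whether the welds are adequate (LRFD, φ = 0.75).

f_max ≈ 820 N/mm; adequate

Total weld length L_w = 700 mm. Treat welds as unit-width lines.
Polar moment about centroid: J = 2[d³/12 + d(b/2)²] = 2[350³/12 + 350×77.5²] = 11350000 mm³.
Direct shear f_v = P/L_w = 255×10³ / 700 = 364.3 N/mm (vertical).
Torsion M = P·e = 255×10³ × 140 = 35700000 N·mm.
Critical point at (x, y) = (77.5, 175) from centroid. f_tx = M·y/J = 550.4 N/mm; f_ty = M·x/J = 243.8 N/mm.
Resultant f_max = √[f_tx² + (f_v + f_ty)²] = √[550.4² + (364.3 + 243.8)²] = 820.2 N/mm.
Capacity per unit length: φr_n = 0.75 × 0.6 × 480 × (0.707 × 8) = 1222 N/mm.
820.2 ≤ 1222 → adequate.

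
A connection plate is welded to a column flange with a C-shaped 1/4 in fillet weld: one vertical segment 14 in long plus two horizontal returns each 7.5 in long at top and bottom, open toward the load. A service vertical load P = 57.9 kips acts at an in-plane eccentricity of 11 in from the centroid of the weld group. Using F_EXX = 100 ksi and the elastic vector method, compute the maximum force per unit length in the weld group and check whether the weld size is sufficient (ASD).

Total weld length L_w = 29 in. Treat welds as unit-width lines.
Centroid: x̄ = 2×7.5×3.75 / 29 = 1.94 in from the vertical weld.
Polar moment about centroid: J = I_x + I_y = [14³/12 + 2×7.5×7²] + [14×1.94² + 2(7.5³/12 + 7.5×1.81²)] = 1136 in³.
Direct shear f_v = P/L_w = 57.9 / 29 = 1.997 kip/in (vertical).
Torsion M = P·e = 57.9 × 11 = 636.9 kip·in.
Critical point at (x, y) = (5.56, 7) from centroid. f_tx = M·y/J = 3.925 kip/in; f_ty = M·x/J = 3.118 kip/in.
Resultant f_max = √[f_tx² + (f_v + f_ty)²] = √[3.925² + (1.997 + 3.118)²] = 6.447 kip/in.
Capacity per unit length: r_n/Ω = (1/2.0) × 0.6 × 100 × (0.707 × 0.25) = 5.302 kip/in.
6.447 > 5.302 → NOT adequate.

f_max ≈ 6.45 kip/in; NOT adequate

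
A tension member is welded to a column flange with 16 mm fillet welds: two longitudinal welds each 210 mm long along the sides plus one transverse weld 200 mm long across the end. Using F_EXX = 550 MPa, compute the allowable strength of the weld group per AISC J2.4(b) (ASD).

R_n/Ω ≈ 1230 kN

t_e = 0.707 × 16 = 11.31 mm.
R_nwl = 0.6 × 550 × 11.31 × 420 × 10⁻³ = 1568 kN (longitudinal, 2 welds).
R_nwt = 0.6 × 550 × 11.31 × 200 × 10⁻³ = 746.6 kN (transverse, base value).
(i) R_nwl + R_nwt = 2314 kN; (ii) 0.85 R_nwl + 1.5 R_nwt = 2453 kN.
R_n = max = 2453 kN [governs: (ii)]; R_n/Ω = 1226 kN.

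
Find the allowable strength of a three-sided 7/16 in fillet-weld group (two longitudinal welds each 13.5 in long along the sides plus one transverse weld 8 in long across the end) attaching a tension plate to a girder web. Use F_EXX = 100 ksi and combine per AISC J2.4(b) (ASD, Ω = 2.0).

R_n/Ω ≈ 325 kips

t_e = 0.707 × 0.4375 = 0.3093 in.
R_nwl = 0.6 × 100 × 0.3093 × 27 = 501.1 kips (longitudinal, 2 welds).
R_nwt = 0.6 × 100 × 0.3093 × 8 = 148.5 kips (transverse, base value).
(i) R_nwl + R_nwt = 649.6 kips; (ii) 0.85 R_nwl + 1.5 R_nwt = 648.6 kips.
R_n = max = 649.6 kips [governs: (i)]; R_n/Ω = 324.8 kips.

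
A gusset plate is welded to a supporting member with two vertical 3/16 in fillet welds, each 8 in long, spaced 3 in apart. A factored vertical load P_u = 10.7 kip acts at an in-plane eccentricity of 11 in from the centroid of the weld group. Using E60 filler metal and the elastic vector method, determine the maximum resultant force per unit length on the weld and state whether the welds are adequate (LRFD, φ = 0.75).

E60XX → F_EXX = 60 ksi.
Total weld length L_w = 16 in. Treat welds as unit-width lines.
Polar moment about centroid: J = 2[d³/12 + d(b/2)²] = 2[8³/12 + 8×1.5²] = 121.3 in³.
Direct shear f_v = P/L_w = 10.7 / 16 = 0.6687 kip/in (vertical).
Torsion M = P·e = 10.7 × 11 = 117.7 kip·in.
Critical point at (x, y) = (1.5, 4) from centroid. f_tx = M·y/J = 3.88 kip/in; f_ty = M·x/J = 1.455 kip/in.
Resultant f_max = √[f_tx² + (f_v + f_ty)²] = √[3.88² + (0.6687 + 1.455)²] = 4.423 kip/in.
Capacity per unit length: φr_n = 0.75 × 0.6 × 60 × (0.707 × 0.1875) = 3.579 kip/in.
4.423 > 3.579 → NOT adequate.

f_max ≈ 4.42 kip/in; NOT adequate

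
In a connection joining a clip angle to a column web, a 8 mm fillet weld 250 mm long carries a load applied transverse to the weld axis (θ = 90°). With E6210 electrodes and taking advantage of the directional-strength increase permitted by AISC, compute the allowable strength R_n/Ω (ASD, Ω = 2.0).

E62XX → F_EXX = 620 MPa.
t_e = 0.707 × 8 = 5.656 mm; A_we = 5.656 × 250 = 1414 mm².
Directional factor: 1.0 + 0.5 sin^1.5(90°) = 1.5.
F_nw = 0.6 × 620 × 1.5 = 558 MPa.
R_n/Ω = (558 × 1414) / 2.0 × 10⁻³ = 394.5 kN.

R_n/Ω ≈ 395 kN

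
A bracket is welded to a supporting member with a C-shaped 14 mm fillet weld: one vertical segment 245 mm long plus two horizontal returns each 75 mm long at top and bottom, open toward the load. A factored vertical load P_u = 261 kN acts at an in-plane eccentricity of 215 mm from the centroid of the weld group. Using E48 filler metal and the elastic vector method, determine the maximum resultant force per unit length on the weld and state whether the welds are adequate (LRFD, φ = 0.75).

E48XX → F_EXX = 480 MPa.
Total weld length L_w = 395 mm. Treat welds as unit-width lines.
Centroid: x̄ = 2×75×37.5 / 395 = 14.24 mm from the vertical weld.
Polar moment about centroid: J = I_x + I_y = [245³/12 + 2×75×122.5²] + [245×14.24² + 2(75³/12 + 75×23.26²)] = 3678000 mm³.
Direct shear f_v = P/L_w = 261×10³ / 395 = 660.8 N/mm (vertical).
Torsion M = P·e = 261×10³ × 215 = 56115000 N·mm.
Critical point at (x, y) = (60.76, 122.5) from centroid. f_tx = M·y/J = 1869 N/mm; f_ty = M·x/J = 927.1 N/mm.
Resultant f_max = √[f_tx² + (f_v + f_ty)²] = √[1869² + (660.8 + 927.1)²] = 2453 N/mm.
Capacity per unit length: φr_n = 0.75 × 0.6 × 480 × (0.707 × 14) = 2138 N/mm.
2453 > 2138 → NOT adequate.

f_max ≈ 2450 N/mm; NOT adequate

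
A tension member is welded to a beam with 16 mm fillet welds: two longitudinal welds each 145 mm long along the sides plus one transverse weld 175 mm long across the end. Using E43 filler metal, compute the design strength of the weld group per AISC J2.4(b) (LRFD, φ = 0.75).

E43XX → F_EXX = 430 MPa.
t_e = 0.707 × 16 = 11.31 mm.
R_nwl = 0.6 × 430 × 11.31 × 290 × 10⁻³ = 846.4 kN (longitudinal, 2 welds).
R_nwt = 0.6 × 430 × 11.31 × 175 × 10⁻³ = 510.7 kN (transverse, base value).
(i) R_nwl + R_nwt = 1357 kN; (ii) 0.85 R_nwl + 1.5 R_nwt = 1486 kN.
R_n = max = 1486 kN [governs: (ii)]; φR_n = 1114 kN.

φR_n ≈ 1110 kN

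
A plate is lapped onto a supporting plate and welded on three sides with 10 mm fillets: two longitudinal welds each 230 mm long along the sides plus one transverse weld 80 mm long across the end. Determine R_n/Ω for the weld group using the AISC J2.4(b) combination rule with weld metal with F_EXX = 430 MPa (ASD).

R_n/Ω ≈ 492 kN

t_e = 0.707 × 10 = 7.07 mm.
R_nwl = 0.6 × 430 × 7.07 × 460 × 10⁻³ = 839.1 kN (longitudinal, 2 welds).
R_nwt = 0.6 × 430 × 7.07 × 80 × 10⁻³ = 145.9 kN (transverse, base value).
(i) R_nwl + R_nwt = 985 kN; (ii) 0.85 R_nwl + 1.5 R_nwt = 932.1 kN.
R_n = max = 985 kN [governs: (i)]; R_n/Ω = 492.5 kN.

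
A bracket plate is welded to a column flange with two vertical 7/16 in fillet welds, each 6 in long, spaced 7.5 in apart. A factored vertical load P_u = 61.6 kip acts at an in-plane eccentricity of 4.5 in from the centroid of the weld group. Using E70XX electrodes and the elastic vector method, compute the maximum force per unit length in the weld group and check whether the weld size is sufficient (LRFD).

E70XX → F_EXX = 70 ksi.
Total weld length L_w = 12 in. Treat welds as unit-width lines.
Polar moment about centroid: J = 2[d³/12 + d(b/2)²] = 2[6³/12 + 6×3.75²] = 204.8 in³.
Direct shear f_v = P/L_w = 61.6 / 12 = 5.133 kip/in (vertical).
Torsion M = P·e = 61.6 × 4.5 = 277.2 kip·in.
Critical point at (x, y) = (3.75, 3) from centroid. f_tx = M·y/J = 4.062 kip/in; f_ty = M·x/J = 5.077 kip/in.
Resultant f_max = √[f_tx² + (f_v + f_ty)²] = √[4.062² + (5.133 + 5.077)²] = 10.99 kip/in.
Capacity per unit length: φr_n = 0.75 × 0.6 × 70 × (0.707 × 0.4375) = 9.743 kip/in.
10.99 > 9.743 → NOT adequate.

f_max ≈ 11 kip/in; NOT adequate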